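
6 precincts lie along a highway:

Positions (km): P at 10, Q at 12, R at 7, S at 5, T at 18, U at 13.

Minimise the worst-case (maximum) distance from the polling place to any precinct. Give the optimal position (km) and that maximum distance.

location 11.5, max distance 6.5

The 1-center on a line is the midpoint of the two extreme points: leftmost at 5, rightmost at 18.
Optimal location = (5 + 18)/2 = 11.5; maximum distance = (18 − 5)/2 = 6.5.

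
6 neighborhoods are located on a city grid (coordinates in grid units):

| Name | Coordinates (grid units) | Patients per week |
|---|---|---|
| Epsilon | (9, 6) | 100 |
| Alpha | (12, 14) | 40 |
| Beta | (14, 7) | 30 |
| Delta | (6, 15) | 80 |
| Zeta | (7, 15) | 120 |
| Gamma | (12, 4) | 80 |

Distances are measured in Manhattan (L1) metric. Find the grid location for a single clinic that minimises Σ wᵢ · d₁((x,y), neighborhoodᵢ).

Manhattan distance separates: Σwᵢ(|x−xᵢ|+|y−yᵢ|) = Σwᵢ|x−xᵢ| + Σwᵢ|y−yᵢ|, so x and y are optimised independently as 1-D weighted medians.
Total weight W = 450; half = 225.
x-coordinate, sorted with cumulative weight:
  x=6 (Delta, w=80) cum 80
  x=7 (Zeta, w=120) cum 200
  x=9 (Epsilon, w=100) cum 300  ← median
  x=12 (Alpha, w=40) cum 340
  x=12 (Gamma, w=80) cum 420
  x=14 (Beta, w=30) cum 450
⇒ x* = 9
y-coordinate, sorted with cumulative weight:
  y=4 (Gamma, w=80) cum 80
  y=6 (Epsilon, w=100) cum 180
  y=7 (Beta, w=30) cum 210
  y=14 (Alpha, w=40) cum 250  ← median
  y=15 (Delta, w=80) cum 330
  y=15 (Zeta, w=120) cum 450
⇒ y* = 14

(9, 14)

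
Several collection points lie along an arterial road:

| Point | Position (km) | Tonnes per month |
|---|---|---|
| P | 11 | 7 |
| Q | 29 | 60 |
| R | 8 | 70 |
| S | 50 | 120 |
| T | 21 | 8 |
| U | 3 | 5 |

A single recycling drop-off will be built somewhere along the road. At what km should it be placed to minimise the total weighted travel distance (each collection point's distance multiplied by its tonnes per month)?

x = 29

For a sum of weighted absolute distances on a line, the optimum is the weighted median (not the mean). Total weight W = 270; half-weight = 135.
Sort by position and accumulate weight:
  km 3 (U, w=5) → cum 5
  km 8 (R, w=70) → cum 75
  km 11 (P, w=7) → cum 82
  km 21 (T, w=8) → cum 90
  km 29 (Q, w=60) → cum 150  ≥ 135 → median here
  km 50 (S, w=120) → cum 270
Optimal location: km 29.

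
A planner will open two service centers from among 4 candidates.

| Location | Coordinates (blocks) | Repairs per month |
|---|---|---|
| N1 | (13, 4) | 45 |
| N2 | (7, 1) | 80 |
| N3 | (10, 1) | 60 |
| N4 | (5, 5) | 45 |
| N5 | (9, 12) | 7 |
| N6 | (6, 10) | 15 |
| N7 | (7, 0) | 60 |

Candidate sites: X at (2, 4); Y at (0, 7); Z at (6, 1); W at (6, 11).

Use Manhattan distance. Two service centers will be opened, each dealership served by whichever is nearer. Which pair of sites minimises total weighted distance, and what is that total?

Evaluate every pair (each demand assigned to the nearer of the two):
  {Z, W}: total = 1158
  {X, Z}: total = 1303
  {Y, Z}: total = 1348
  {X, W}: total = 2558
  {X, Y}: total = 2748
  {Y, W}: total = 3428
Best pair: {Z, W} with total 1158.

{Z, W}, total 1158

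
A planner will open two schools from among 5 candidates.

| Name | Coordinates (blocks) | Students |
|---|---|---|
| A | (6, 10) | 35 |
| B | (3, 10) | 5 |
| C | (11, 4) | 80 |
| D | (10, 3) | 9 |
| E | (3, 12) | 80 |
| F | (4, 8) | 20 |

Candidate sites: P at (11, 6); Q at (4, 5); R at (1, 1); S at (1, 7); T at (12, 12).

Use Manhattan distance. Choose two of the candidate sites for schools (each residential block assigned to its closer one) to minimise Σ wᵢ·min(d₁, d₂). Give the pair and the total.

Evaluate every pair (each demand assigned to the nearer of the two):
  {P, S}: total = 1141
  {P, Q}: total = 1171
  {P, T}: total = 1431
  {Q, S}: total = 1602
  {Q, R}: total = 1687
  {Q, T}: total = 1687
  {S, T}: total = 1764
  {P, R}: total = 1786
  {R, T}: total = 2074
  {R, S}: total = 2084
Best pair: {P, S} with total 1141.

{P, S}, total 1141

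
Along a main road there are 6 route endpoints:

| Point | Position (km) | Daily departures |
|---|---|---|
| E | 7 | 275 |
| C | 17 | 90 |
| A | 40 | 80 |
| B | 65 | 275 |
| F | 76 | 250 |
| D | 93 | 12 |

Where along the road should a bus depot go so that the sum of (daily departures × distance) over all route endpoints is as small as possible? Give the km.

For a sum of weighted absolute distances on a line, the optimum is the weighted median (not the mean). Total weight W = 982; half-weight = 491.
Sort by position and accumulate weight:
  km 7 (E, w=275) → cum 275
  km 17 (C, w=90) → cum 365
  km 40 (A, w=80) → cum 445
  km 65 (B, w=275) → cum 720  ≥ 491 → median here
  km 76 (F, w=250) → cum 970
  km 93 (D, w=12) → cum 982
Optimal location: km 65.

x = 65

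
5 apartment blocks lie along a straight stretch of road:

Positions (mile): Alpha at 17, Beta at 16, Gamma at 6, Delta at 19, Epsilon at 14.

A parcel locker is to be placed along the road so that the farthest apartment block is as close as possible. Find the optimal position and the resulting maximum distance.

location 12.5, max distance 6.5

The 1-center on a line is the midpoint of the two extreme points: leftmost at 6, rightmost at 19.
Optimal location = (6 + 19)/2 = 12.5; maximum distance = (19 − 6)/2 = 6.5.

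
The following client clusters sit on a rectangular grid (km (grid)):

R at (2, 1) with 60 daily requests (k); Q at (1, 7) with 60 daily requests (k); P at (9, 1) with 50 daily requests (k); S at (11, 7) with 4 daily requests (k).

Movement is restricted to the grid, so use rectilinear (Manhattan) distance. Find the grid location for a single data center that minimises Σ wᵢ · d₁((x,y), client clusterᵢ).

Manhattan distance separates: Σwᵢ(|x−xᵢ|+|y−yᵢ|) = Σwᵢ|x−xᵢ| + Σwᵢ|y−yᵢ|, so x and y are optimised independently as 1-D weighted medians.
Total weight W = 174; half = 87.
x-coordinate, sorted with cumulative weight:
  x=1 (Q, w=60) cum 60
  x=2 (R, w=60) cum 120  ← median
  x=9 (P, w=50) cum 170
  x=11 (S, w=4) cum 174
⇒ x* = 2
y-coordinate, sorted with cumulative weight:
  y=1 (R, w=60) cum 60
  y=1 (P, w=50) cum 110  ← median
  y=7 (Q, w=60) cum 170
  y=7 (S, w=4) cum 174
⇒ y* = 1

(2, 1)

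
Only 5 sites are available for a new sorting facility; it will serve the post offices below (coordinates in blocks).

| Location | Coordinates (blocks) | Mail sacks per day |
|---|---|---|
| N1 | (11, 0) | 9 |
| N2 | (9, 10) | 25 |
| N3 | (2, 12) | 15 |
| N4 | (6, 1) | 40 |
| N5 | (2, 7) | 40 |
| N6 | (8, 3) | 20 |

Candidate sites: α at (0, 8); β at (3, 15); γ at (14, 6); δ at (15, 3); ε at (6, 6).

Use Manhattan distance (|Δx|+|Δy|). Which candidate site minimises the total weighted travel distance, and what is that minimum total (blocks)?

Total weighted distance at each candidate:
  α (0, 8): total = 1436
  β (3, 15): total = 1922
  γ (14, 6): total = 1796
  δ (15, 3): total = 1978
  ε (6, 6): total = 924
Minimum is at ε with total 924 blocks.

ε, total 924 blocks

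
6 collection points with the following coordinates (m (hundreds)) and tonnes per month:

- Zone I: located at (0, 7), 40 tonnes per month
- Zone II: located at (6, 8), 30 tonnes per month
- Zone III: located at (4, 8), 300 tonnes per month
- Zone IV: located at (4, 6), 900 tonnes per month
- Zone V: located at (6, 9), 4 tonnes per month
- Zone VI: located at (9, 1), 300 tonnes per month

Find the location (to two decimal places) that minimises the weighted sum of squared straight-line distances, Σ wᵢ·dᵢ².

(4.89, 5.50)

The minimiser of Σwᵢ‖p−pᵢ‖² is the weighted centroid p* = (Σwᵢpᵢ)/(Σwᵢ).
Σwᵢ = 1574.
Σwᵢxᵢ = 40·0 + 30·6 + 300·4 + 900·4 + 4·6 + 300·9 = 7704.
Σwᵢyᵢ = 40·7 + 30·8 + 300·8 + 900·6 + 4·9 + 300·1 = 8656.
x* = 7704/1574 = 4.89, y* = 8656/1574 = 5.50.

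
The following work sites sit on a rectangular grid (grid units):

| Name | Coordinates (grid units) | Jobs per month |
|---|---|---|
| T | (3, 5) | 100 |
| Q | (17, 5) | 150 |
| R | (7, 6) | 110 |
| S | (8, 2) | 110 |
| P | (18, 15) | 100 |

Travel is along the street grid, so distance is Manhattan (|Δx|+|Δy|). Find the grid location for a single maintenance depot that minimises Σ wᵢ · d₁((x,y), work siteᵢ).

(8, 5)

Manhattan distance separates: Σwᵢ(|x−xᵢ|+|y−yᵢ|) = Σwᵢ|x−xᵢ| + Σwᵢ|y−yᵢ|, so x and y are optimised independently as 1-D weighted medians.
Total weight W = 570; half = 285.
x-coordinate, sorted with cumulative weight:
  x=3 (T, w=100) cum 100
  x=7 (R, w=110) cum 210
  x=8 (S, w=110) cum 320  ← median
  x=17 (Q, w=150) cum 470
  x=18 (P, w=100) cum 570
⇒ x* = 8
y-coordinate, sorted with cumulative weight:
  y=2 (S, w=110) cum 110
  y=5 (T, w=100) cum 210
  y=5 (Q, w=150) cum 360  ← median
  y=6 (R, w=110) cum 470
  y=15 (P, w=100) cum 570
⇒ y* = 5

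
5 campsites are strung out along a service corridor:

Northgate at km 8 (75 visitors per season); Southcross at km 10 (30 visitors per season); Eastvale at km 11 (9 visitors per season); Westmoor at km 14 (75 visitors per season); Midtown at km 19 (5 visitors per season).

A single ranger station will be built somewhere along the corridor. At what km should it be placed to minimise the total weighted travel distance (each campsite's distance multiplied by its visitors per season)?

For a sum of weighted absolute distances on a line, the optimum is the weighted median (not the mean). Total weight W = 194; half-weight = 97.
Sort by position and accumulate weight:
  km 8 (Northgate, w=75) → cum 75
  km 10 (Southcross, w=30) → cum 105  ≥ 97 → median here
  km 11 (Eastvale, w=9) → cum 114
  km 14 (Westmoor, w=75) → cum 189
  km 19 (Midtown, w=5) → cum 194
Optimal location: km 10.

x = 10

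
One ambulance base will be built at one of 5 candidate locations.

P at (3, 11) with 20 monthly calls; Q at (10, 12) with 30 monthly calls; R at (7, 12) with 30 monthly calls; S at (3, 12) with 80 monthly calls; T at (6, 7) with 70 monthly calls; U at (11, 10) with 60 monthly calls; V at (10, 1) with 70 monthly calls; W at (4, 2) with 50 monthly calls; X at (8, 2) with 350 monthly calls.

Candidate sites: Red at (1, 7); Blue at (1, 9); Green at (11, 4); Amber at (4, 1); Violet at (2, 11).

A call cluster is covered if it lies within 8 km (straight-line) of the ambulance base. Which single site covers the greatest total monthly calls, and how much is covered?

Coverage radius r = 8 km; a point is covered iff (Δx)²+(Δy)² ≤ 8² = 64.
  Red (1, 7): covers {P, R, S, T, W} → 250
  Blue (1, 9): covers {P, R, S, T, W} → 250
  Green (11, 4): covers {T, U, V, W, X} → 600
  Amber (4, 1): covers {T, V, W, X} → 540
  Violet (2, 11): covers {P, R, S, T} → 200
Maximum coverage at Green: 600 monthly calls.

Green, covering 600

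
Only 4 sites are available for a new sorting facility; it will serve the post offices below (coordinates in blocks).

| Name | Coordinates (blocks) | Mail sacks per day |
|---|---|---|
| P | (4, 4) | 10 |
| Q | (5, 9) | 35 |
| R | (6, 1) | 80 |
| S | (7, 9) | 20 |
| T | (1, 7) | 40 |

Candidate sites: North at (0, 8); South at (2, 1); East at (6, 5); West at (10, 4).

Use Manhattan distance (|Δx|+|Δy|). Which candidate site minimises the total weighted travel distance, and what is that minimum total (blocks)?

East, total 905 blocks

Total weighted distance at each candidate:
  North (0, 8): total = 1570
  South (2, 1): total = 1295
  East (6, 5): total = 905
  West (10, 4): total = 1610
Minimum is at East with total 905 blocks.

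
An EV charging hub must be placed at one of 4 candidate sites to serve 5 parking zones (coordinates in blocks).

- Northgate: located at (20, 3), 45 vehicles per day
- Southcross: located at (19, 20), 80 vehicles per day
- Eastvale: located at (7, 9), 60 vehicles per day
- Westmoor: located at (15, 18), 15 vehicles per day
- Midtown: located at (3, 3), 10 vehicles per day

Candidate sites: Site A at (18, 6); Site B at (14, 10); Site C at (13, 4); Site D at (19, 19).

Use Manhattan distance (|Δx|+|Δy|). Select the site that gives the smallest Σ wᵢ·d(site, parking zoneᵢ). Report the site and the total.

Site D, total 2560 blocks

Total weighted distance at each candidate:
  Site A (18, 6): total = 2670
  Site B (14, 10): total = 2580
  Site C (13, 4): total = 3130
  Site D (19, 19): total = 2560
Minimum is at Site D with total 2560 blocks.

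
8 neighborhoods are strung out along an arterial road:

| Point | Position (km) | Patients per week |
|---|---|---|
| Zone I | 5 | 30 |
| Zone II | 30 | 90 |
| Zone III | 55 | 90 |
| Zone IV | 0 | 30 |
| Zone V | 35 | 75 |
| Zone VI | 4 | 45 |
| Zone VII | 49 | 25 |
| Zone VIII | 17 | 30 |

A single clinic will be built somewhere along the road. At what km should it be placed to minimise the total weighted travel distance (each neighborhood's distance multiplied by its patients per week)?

For a sum of weighted absolute distances on a line, the optimum is the weighted median (not the mean). Total weight W = 415; half-weight = 207.5.
Sort by position and accumulate weight:
  km 0 (Zone IV, w=30) → cum 30
  km 4 (Zone VI, w=45) → cum 75
  km 5 (Zone I, w=30) → cum 105
  km 17 (Zone VIII, w=30) → cum 135
  km 30 (Zone II, w=90) → cum 225  ≥ 207.5 → median here
  km 35 (Zone V, w=75) → cum 300
  km 49 (Zone VII, w=25) → cum 325
  km 55 (Zone III, w=90) → cum 415
Optimal location: km 30.

x = 30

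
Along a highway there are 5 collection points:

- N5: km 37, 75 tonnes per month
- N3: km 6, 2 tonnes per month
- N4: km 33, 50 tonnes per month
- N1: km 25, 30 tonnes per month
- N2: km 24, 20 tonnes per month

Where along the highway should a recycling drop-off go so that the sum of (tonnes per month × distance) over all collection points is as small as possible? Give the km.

For a sum of weighted absolute distances on a line, the optimum is the weighted median (not the mean). Total weight W = 177; half-weight = 88.5.
Sort by position and accumulate weight:
  km 6 (N3, w=2) → cum 2
  km 24 (N2, w=20) → cum 22
  km 25 (N1, w=30) → cum 52
  km 33 (N4, w=50) → cum 102  ≥ 88.5 → median here
  km 37 (N5, w=75) → cum 177
Optimal location: km 33.

x = 33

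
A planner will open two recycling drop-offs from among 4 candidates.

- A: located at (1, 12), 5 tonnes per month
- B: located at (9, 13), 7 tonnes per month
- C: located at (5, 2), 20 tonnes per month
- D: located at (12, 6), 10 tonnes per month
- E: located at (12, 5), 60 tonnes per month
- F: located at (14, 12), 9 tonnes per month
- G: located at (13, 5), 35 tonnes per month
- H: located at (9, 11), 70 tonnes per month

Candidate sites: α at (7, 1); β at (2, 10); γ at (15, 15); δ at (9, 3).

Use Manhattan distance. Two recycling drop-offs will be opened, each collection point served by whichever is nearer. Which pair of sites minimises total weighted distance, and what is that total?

Evaluate every pair (each demand assigned to the nearer of the two):
  {γ, δ}: total = 1407
  {β, δ}: total = 1441
  {α, δ}: total = 1471
  {α, β}: total = 1821
  {α, γ}: total = 1927
  {β, γ}: total = 2207
Best pair: {γ, δ} with total 1407.

{γ, δ}, total 1407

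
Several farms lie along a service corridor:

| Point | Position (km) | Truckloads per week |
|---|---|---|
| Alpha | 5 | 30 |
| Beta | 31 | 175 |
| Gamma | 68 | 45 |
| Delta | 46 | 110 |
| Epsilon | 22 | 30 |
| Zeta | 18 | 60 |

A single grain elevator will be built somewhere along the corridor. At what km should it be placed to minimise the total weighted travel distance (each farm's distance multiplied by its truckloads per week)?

x = 31

For a sum of weighted absolute distances on a line, the optimum is the weighted median (not the mean). Total weight W = 450; half-weight = 225.
Sort by position and accumulate weight:
  km 5 (Alpha, w=30) → cum 30
  km 18 (Zeta, w=60) → cum 90
  km 22 (Epsilon, w=30) → cum 120
  km 31 (Beta, w=175) → cum 295  ≥ 225 → median here
  km 46 (Delta, w=110) → cum 405
  km 68 (Gamma, w=45) → cum 450
Optimal location: km 31.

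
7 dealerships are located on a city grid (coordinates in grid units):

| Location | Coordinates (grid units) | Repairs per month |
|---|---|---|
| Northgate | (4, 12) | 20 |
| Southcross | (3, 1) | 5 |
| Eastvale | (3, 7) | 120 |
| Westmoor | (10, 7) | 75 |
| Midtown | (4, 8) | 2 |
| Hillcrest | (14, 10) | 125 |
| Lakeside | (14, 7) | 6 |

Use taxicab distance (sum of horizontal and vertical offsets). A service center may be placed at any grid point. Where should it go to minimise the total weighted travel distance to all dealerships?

(10, 7)

Manhattan distance separates: Σwᵢ(|x−xᵢ|+|y−yᵢ|) = Σwᵢ|x−xᵢ| + Σwᵢ|y−yᵢ|, so x and y are optimised independently as 1-D weighted medians.
Total weight W = 353; half = 176.5.
x-coordinate, sorted with cumulative weight:
  x=3 (Southcross, w=5) cum 5
  x=3 (Eastvale, w=120) cum 125
  x=4 (Northgate, w=20) cum 145
  x=4 (Midtown, w=2) cum 147
  x=10 (Westmoor, w=75) cum 222  ← median
  x=14 (Hillcrest, w=125) cum 347
  x=14 (Lakeside, w=6) cum 353
⇒ x* = 10
y-coordinate, sorted with cumulative weight:
  y=1 (Southcross, w=5) cum 5
  y=7 (Eastvale, w=120) cum 125
  y=7 (Westmoor, w=75) cum 200  ← median
  y=7 (Lakeside, w=6) cum 206
  y=8 (Midtown, w=2) cum 208
  y=10 (Hillcrest, w=125) cum 333
  y=12 (Northgate, w=20) cum 353
⇒ y* = 7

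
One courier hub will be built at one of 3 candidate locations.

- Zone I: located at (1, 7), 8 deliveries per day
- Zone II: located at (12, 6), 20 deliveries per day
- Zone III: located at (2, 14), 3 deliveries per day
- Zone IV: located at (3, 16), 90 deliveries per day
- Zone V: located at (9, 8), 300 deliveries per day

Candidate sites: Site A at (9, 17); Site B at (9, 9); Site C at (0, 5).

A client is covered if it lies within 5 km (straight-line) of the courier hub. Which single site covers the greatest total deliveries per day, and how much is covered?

Site B, covering 320

Coverage radius r = 5 km; a point is covered iff (Δx)²+(Δy)² ≤ 5² = 25.
  Site A (9, 17): covers {none} → 0
  Site B (9, 9): covers {Zone II, Zone V} → 320
  Site C (0, 5): covers {Zone I} → 8
Maximum coverage at Site B: 320 deliveries per day.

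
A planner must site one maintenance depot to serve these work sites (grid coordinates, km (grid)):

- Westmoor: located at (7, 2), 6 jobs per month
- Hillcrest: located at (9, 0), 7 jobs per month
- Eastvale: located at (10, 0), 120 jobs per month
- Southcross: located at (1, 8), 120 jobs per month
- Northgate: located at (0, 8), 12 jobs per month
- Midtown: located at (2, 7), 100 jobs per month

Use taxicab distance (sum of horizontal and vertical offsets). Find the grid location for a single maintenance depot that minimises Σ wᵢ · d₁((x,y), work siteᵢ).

Manhattan distance separates: Σwᵢ(|x−xᵢ|+|y−yᵢ|) = Σwᵢ|x−xᵢ| + Σwᵢ|y−yᵢ|, so x and y are optimised independently as 1-D weighted medians.
Total weight W = 365; half = 182.5.
x-coordinate, sorted with cumulative weight:
  x=0 (Northgate, w=12) cum 12
  x=1 (Southcross, w=120) cum 132
  x=2 (Midtown, w=100) cum 232  ← median
  x=7 (Westmoor, w=6) cum 238
  x=9 (Hillcrest, w=7) cum 245
  x=10 (Eastvale, w=120) cum 365
⇒ x* = 2
y-coordinate, sorted with cumulative weight:
  y=0 (Hillcrest, w=7) cum 7
  y=0 (Eastvale, w=120) cum 127
  y=2 (Westmoor, w=6) cum 133
  y=7 (Midtown, w=100) cum 233  ← median
  y=8 (Southcross, w=120) cum 353
  y=8 (Northgate, w=12) cum 365
⇒ y* = 7

(2, 7)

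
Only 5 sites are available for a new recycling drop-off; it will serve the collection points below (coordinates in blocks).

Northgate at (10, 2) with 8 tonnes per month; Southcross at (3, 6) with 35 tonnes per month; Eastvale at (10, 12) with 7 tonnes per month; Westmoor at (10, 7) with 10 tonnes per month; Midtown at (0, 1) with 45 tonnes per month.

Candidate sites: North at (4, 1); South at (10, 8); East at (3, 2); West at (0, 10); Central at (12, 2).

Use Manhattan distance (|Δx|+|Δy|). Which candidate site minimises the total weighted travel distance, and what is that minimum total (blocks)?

East, total 615 blocks

Total weighted distance at each candidate:
  North (4, 1): total = 685
  South (10, 8): total = 1166
  East (3, 2): total = 615
  West (0, 10): total = 1008
  Central (12, 2): total = 1210
Minimum is at East with total 615 blocks.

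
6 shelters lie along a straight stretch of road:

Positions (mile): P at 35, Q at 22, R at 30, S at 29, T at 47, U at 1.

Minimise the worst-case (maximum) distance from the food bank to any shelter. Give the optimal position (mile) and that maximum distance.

location 24, max distance 23

The 1-center on a line is the midpoint of the two extreme points: leftmost at 1, rightmost at 47.
Optimal location = (1 + 47)/2 = 24; maximum distance = (47 − 1)/2 = 23.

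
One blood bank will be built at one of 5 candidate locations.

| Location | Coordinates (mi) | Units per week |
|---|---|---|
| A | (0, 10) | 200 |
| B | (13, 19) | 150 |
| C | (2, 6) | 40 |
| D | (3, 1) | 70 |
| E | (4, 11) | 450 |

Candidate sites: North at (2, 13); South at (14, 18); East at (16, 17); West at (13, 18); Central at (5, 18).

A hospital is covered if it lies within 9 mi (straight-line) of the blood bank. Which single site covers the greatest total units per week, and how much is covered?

Coverage radius r = 9 mi; a point is covered iff (Δx)²+(Δy)² ≤ 9² = 81.
  North (2, 13): covers {A, C, E} → 690
  South (14, 18): covers {B} → 150
  East (16, 17): covers {B} → 150
  West (13, 18): covers {B} → 150
  Central (5, 18): covers {B, E} → 600
Maximum coverage at North: 690 units per week.

North, covering 690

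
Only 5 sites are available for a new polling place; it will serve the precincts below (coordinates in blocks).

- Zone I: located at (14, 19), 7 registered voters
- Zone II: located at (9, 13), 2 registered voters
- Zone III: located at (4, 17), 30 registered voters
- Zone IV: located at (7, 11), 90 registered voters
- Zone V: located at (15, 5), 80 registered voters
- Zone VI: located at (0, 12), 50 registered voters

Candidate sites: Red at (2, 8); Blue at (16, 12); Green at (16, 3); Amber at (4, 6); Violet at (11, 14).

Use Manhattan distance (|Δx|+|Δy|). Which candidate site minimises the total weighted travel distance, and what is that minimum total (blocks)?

Total weighted distance at each candidate:
  Red (2, 8): total = 2815
  Blue (16, 12): total = 2929
  Green (16, 3): total = 3960
  Amber (4, 6): total = 2695
  Violet (11, 14): total = 2682
Minimum is at Violet with total 2682 blocks.

Violet, total 2682 blocks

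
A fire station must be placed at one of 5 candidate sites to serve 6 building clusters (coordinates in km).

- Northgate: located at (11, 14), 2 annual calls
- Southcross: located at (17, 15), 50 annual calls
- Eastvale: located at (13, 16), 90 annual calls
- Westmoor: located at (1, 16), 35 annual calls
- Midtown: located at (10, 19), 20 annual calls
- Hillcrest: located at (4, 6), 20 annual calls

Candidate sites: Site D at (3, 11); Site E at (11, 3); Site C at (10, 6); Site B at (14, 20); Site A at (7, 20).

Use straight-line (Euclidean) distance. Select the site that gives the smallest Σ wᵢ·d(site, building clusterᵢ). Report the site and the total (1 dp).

Total weighted distance at each candidate:
  Site D (3, 11): total = 2254.4
  Site E (11, 3): total = 2923.6
  Site C (10, 6): total = 2376.7
  Site B (14, 20): total = 1578.7
  Site A (7, 20): total = 1824.4
Minimum is at Site B with total 1578.7 km.

Site B, total 1578.7 km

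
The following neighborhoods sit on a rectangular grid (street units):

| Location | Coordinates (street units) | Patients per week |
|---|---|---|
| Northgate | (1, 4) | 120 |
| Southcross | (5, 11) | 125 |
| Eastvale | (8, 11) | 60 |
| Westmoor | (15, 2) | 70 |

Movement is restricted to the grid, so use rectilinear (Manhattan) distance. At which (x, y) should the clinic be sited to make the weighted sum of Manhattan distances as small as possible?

Manhattan distance separates: Σwᵢ(|x−xᵢ|+|y−yᵢ|) = Σwᵢ|x−xᵢ| + Σwᵢ|y−yᵢ|, so x and y are optimised independently as 1-D weighted medians.
Total weight W = 375; half = 187.5.
x-coordinate, sorted with cumulative weight:
  x=1 (Northgate, w=120) cum 120
  x=5 (Southcross, w=125) cum 245  ← median
  x=8 (Eastvale, w=60) cum 305
  x=15 (Westmoor, w=70) cum 375
⇒ x* = 5
y-coordinate, sorted with cumulative weight:
  y=2 (Westmoor, w=70) cum 70
  y=4 (Northgate, w=120) cum 190  ← median
  y=11 (Southcross, w=125) cum 315
  y=11 (Eastvale, w=60) cum 375
⇒ y* = 4

(5, 4)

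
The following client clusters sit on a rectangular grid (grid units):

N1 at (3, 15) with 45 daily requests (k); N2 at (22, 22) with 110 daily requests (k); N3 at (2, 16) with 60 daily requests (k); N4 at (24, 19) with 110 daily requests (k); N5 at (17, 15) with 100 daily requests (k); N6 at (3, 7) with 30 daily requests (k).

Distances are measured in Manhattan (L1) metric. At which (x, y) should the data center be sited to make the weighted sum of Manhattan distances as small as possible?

(17, 16)

Manhattan distance separates: Σwᵢ(|x−xᵢ|+|y−yᵢ|) = Σwᵢ|x−xᵢ| + Σwᵢ|y−yᵢ|, so x and y are optimised independently as 1-D weighted medians.
Total weight W = 455; half = 227.5.
x-coordinate, sorted with cumulative weight:
  x=2 (N3, w=60) cum 60
  x=3 (N1, w=45) cum 105
  x=3 (N6, w=30) cum 135
  x=17 (N5, w=100) cum 235  ← median
  x=22 (N2, w=110) cum 345
  x=24 (N4, w=110) cum 455
⇒ x* = 17
y-coordinate, sorted with cumulative weight:
  y=7 (N6, w=30) cum 30
  y=15 (N1, w=45) cum 75
  y=15 (N5, w=100) cum 175
  y=16 (N3, w=60) cum 235  ← median
  y=19 (N4, w=110) cum 345
  y=22 (N2, w=110) cum 455
⇒ y* = 16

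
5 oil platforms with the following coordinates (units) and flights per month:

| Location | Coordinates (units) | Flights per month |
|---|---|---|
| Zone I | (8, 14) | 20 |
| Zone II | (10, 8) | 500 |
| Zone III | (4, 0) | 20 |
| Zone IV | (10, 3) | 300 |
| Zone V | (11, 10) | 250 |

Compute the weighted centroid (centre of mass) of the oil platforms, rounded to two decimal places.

The minimiser of Σwᵢ‖p−pᵢ‖² is the weighted centroid p* = (Σwᵢpᵢ)/(Σwᵢ).
Σwᵢ = 1090.
Σwᵢxᵢ = 20·8 + 500·10 + 20·4 + 300·10 + 250·11 = 10990.
Σwᵢyᵢ = 20·14 + 500·8 + 20·0 + 300·3 + 250·10 = 7680.
x* = 10990/1090 = 10.08, y* = 7680/1090 = 7.05.

(10.08, 7.05)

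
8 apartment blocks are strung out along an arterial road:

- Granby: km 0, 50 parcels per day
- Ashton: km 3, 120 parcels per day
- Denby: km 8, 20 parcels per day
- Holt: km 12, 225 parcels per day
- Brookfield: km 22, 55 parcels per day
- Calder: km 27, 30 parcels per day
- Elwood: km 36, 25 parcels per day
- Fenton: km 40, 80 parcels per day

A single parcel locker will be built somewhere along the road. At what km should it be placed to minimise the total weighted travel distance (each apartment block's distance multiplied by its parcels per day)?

For a sum of weighted absolute distances on a line, the optimum is the weighted median (not the mean). Total weight W = 605; half-weight = 302.5.
Sort by position and accumulate weight:
  km 0 (Granby, w=50) → cum 50
  km 3 (Ashton, w=120) → cum 170
  km 8 (Denby, w=20) → cum 190
  km 12 (Holt, w=225) → cum 415  ≥ 302.5 → median here
  km 22 (Brookfield, w=55) → cum 470
  km 27 (Calder, w=30) → cum 500
  km 36 (Elwood, w=25) → cum 525
  km 40 (Fenton, w=80) → cum 605
Optimal location: km 12.

x = 12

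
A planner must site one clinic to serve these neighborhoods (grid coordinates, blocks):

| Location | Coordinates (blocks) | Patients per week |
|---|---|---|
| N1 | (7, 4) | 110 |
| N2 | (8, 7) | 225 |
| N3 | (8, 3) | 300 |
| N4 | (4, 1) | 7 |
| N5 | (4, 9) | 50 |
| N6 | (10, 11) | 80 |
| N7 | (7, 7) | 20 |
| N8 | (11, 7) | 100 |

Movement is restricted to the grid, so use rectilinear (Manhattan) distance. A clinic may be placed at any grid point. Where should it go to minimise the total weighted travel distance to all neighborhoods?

(8, 7)

Manhattan distance separates: Σwᵢ(|x−xᵢ|+|y−yᵢ|) = Σwᵢ|x−xᵢ| + Σwᵢ|y−yᵢ|, so x and y are optimised independently as 1-D weighted medians.
Total weight W = 892; half = 446.
x-coordinate, sorted with cumulative weight:
  x=4 (N4, w=7) cum 7
  x=4 (N5, w=50) cum 57
  x=7 (N1, w=110) cum 167
  x=7 (N7, w=20) cum 187
  x=8 (N2, w=225) cum 412
  x=8 (N3, w=300) cum 712  ← median
  x=10 (N6, w=80) cum 792
  x=11 (N8, w=100) cum 892
⇒ x* = 8
y-coordinate, sorted with cumulative weight:
  y=1 (N4, w=7) cum 7
  y=3 (N3, w=300) cum 307
  y=4 (N1, w=110) cum 417
  y=7 (N2, w=225) cum 642  ← median
  y=7 (N7, w=20) cum 662
  y=7 (N8, w=100) cum 762
  y=9 (N5, w=50) cum 812
  y=11 (N6, w=80) cum 892
⇒ y* = 7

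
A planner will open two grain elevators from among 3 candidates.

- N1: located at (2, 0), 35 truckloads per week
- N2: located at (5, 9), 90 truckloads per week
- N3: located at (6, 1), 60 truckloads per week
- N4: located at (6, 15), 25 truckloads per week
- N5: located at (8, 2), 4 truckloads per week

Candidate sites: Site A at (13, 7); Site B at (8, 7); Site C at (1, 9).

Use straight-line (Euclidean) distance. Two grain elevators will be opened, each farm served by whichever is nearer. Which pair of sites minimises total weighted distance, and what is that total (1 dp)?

Evaluate every pair (each demand assigned to the nearer of the two):
  {Site B, Site C}: total = 1236.2
  {Site A, Site B}: total = 1252.8
  {Site A, Site C}: total = 1453.7
Best pair: {Site B, Site C} with total 1236.2.

{Site B, Site C}, total 1236.2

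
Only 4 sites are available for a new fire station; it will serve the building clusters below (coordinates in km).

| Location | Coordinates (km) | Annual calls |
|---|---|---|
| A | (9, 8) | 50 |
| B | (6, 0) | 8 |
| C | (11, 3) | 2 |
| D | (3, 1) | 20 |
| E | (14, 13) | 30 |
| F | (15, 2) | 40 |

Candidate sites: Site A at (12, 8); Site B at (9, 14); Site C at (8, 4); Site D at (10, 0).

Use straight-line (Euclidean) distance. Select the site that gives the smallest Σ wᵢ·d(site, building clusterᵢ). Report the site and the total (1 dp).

Total weighted distance at each candidate:
  Site A (12, 8): total = 898.1
  Site B (9, 14): total = 1412.9
  Site C (8, 4): total = 980.6
  Site D (10, 0): total = 1206.3
Minimum is at Site A with total 898.1 km.

Site A, total 898.1 km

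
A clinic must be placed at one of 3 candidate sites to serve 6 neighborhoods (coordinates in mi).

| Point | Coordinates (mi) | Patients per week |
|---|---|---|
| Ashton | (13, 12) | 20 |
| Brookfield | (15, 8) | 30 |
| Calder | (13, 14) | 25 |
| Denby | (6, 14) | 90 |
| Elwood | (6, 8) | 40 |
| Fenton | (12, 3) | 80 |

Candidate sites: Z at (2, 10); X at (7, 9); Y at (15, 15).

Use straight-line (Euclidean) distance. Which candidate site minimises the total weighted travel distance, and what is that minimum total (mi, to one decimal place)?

X, total 1711.6 mi

Total weighted distance at each candidate:
  Z (2, 10): total = 2575.3
  X (7, 9): total = 1711.6
  Y (15, 15): total = 2598.6
Minimum is at X with total 1711.6 mi.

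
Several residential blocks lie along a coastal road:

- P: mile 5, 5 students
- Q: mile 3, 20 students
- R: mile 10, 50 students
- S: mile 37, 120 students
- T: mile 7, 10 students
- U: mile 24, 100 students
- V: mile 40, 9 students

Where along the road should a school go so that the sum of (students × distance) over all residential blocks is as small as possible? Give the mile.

x = 24

For a sum of weighted absolute distances on a line, the optimum is the weighted median (not the mean). Total weight W = 314; half-weight = 157.
Sort by position and accumulate weight:
  mile 3 (Q, w=20) → cum 20
  mile 5 (P, w=5) → cum 25
  mile 7 (T, w=10) → cum 35
  mile 10 (R, w=50) → cum 85
  mile 24 (U, w=100) → cum 185  ≥ 157 → median here
  mile 37 (S, w=120) → cum 305
  mile 40 (V, w=9) → cum 314
Optimal location: mile 24.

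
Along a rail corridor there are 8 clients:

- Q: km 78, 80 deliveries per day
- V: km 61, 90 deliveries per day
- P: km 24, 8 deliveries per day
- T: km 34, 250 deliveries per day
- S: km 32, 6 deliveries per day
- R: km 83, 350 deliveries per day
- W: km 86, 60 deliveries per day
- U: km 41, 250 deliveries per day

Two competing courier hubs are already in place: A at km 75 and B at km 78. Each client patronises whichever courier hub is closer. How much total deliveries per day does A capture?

604

The indifferent point is the midpoint (75+78)/2 = 76.5; clients left of it (closer to A at 75) go to A, those right go to B.
  P at 24 (w=8) → A
  S at 32 (w=6) → A
  T at 34 (w=250) → A
  U at 41 (w=250) → A
  V at 61 (w=90) → A
  Q at 78 (w=80) → B
  R at 83 (w=350) → B
  W at 86 (w=60) → B
A captures 604; B captures 490.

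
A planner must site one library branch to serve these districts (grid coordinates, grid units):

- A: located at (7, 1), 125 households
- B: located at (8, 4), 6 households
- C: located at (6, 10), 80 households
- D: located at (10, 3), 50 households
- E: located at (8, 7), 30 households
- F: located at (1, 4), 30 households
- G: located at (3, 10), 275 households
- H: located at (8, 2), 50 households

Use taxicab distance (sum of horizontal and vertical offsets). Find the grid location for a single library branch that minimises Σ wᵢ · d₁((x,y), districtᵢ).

Manhattan distance separates: Σwᵢ(|x−xᵢ|+|y−yᵢ|) = Σwᵢ|x−xᵢ| + Σwᵢ|y−yᵢ|, so x and y are optimised independently as 1-D weighted medians.
Total weight W = 646; half = 323.
x-coordinate, sorted with cumulative weight:
  x=1 (F, w=30) cum 30
  x=3 (G, w=275) cum 305
  x=6 (C, w=80) cum 385  ← median
  x=7 (A, w=125) cum 510
  x=8 (B, w=6) cum 516
  x=8 (E, w=30) cum 546
  x=8 (H, w=50) cum 596
  x=10 (D, w=50) cum 646
⇒ x* = 6
y-coordinate, sorted with cumulative weight:
  y=1 (A, w=125) cum 125
  y=2 (H, w=50) cum 175
  y=3 (D, w=50) cum 225
  y=4 (B, w=6) cum 231
  y=4 (F, w=30) cum 261
  y=7 (E, w=30) cum 291
  y=10 (C, w=80) cum 371  ← median
  y=10 (G, w=275) cum 646
⇒ y* = 10

(6, 10)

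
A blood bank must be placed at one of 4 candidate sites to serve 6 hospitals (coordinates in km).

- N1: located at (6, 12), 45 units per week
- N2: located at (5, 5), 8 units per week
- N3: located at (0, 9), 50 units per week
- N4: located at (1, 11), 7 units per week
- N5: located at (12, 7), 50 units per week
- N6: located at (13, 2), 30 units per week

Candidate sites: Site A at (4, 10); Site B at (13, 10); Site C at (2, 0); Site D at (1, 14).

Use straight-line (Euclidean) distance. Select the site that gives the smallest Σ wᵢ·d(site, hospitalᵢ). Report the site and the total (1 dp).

Total weighted distance at each candidate:
  Site A (4, 10): total = 1184.8
  Site B (13, 10): total = 1537.4
  Site C (2, 0): total = 2099.9
  Site D (1, 14): total = 1758.1
Minimum is at Site A with total 1184.8 km.

Site A, total 1184.8 km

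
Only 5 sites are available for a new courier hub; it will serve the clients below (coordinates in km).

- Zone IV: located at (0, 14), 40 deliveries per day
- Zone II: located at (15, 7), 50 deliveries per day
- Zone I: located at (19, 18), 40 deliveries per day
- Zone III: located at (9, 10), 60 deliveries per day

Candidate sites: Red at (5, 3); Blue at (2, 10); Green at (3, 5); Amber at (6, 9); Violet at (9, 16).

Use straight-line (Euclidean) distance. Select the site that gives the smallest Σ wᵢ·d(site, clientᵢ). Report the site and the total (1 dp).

Total weighted distance at each candidate:
  Red (5, 3): total = 2326.3
  Blue (2, 10): total = 2017.5
  Green (3, 5): total = 2281.0
  Amber (6, 9): total = 1595.6
  Violet (9, 16): total = 1677.5
Minimum is at Amber with total 1595.6 km.

Amber, total 1595.6 km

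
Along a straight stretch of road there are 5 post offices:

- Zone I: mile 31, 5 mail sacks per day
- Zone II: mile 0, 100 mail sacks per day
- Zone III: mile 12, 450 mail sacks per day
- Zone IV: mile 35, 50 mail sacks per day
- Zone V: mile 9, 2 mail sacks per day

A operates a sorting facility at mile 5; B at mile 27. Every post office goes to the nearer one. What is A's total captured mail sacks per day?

The indifferent point is the midpoint (5+27)/2 = 16; post offices left of it (closer to A at 5) go to A, those right go to B.
  Zone II at 0 (w=100) → A
  Zone V at 9 (w=2) → A
  Zone III at 12 (w=450) → A
  Zone I at 31 (w=5) → B
  Zone IV at 35 (w=50) → B
A captures 552; B captures 55.

552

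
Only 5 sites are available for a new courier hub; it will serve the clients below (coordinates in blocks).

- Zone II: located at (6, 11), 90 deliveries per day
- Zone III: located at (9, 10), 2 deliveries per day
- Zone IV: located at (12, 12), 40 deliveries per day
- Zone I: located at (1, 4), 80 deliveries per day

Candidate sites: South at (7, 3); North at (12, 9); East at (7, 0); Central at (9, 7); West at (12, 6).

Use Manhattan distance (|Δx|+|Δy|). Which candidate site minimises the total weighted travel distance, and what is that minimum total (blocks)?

Central, total 1836 blocks

Total weighted distance at each candidate:
  South (7, 3): total = 1948
  North (12, 9): total = 2128
  East (7, 0): total = 2584
  Central (9, 7): total = 1836
  West (12, 6): total = 2284
Minimum is at Central with total 1836 blocks.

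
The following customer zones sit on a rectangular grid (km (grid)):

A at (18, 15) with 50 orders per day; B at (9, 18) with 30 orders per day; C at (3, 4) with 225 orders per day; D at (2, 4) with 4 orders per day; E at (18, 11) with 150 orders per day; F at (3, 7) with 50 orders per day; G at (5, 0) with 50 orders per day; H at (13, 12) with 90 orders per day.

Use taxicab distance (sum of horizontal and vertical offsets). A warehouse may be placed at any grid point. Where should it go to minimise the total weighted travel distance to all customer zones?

Manhattan distance separates: Σwᵢ(|x−xᵢ|+|y−yᵢ|) = Σwᵢ|x−xᵢ| + Σwᵢ|y−yᵢ|, so x and y are optimised independently as 1-D weighted medians.
Total weight W = 649; half = 324.5.
x-coordinate, sorted with cumulative weight:
  x=2 (D, w=4) cum 4
  x=3 (C, w=225) cum 229
  x=3 (F, w=50) cum 279
  x=5 (G, w=50) cum 329  ← median
  x=9 (B, w=30) cum 359
  x=13 (H, w=90) cum 449
  x=18 (A, w=50) cum 499
  x=18 (E, w=150) cum 649
⇒ x* = 5
y-coordinate, sorted with cumulative weight:
  y=0 (G, w=50) cum 50
  y=4 (C, w=225) cum 275
  y=4 (D, w=4) cum 279
  y=7 (F, w=50) cum 329  ← median
  y=11 (E, w=150) cum 479
  y=12 (H, w=90) cum 569
  y=15 (A, w=50) cum 619
  y=18 (B, w=30) cum 649
⇒ y* = 7

(5, 7)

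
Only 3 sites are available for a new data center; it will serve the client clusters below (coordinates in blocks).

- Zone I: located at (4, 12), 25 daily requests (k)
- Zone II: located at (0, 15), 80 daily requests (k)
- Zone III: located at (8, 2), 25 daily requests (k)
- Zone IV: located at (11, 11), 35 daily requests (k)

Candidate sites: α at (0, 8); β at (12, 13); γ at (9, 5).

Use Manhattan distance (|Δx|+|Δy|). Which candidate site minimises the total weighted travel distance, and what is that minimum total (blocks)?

Total weighted distance at each candidate:
  α (0, 8): total = 1600
  β (12, 13): total = 1825
  γ (9, 5): total = 2200
Minimum is at α with total 1600 blocks.

α, total 1600 blocks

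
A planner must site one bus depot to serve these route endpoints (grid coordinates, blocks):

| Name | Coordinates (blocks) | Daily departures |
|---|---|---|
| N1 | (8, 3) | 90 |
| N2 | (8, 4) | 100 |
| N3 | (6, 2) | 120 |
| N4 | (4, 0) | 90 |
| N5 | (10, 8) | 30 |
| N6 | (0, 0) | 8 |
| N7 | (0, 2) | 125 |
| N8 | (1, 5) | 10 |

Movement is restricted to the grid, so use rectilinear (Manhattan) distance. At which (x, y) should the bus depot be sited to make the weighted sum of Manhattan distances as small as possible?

(6, 2)

Manhattan distance separates: Σwᵢ(|x−xᵢ|+|y−yᵢ|) = Σwᵢ|x−xᵢ| + Σwᵢ|y−yᵢ|, so x and y are optimised independently as 1-D weighted medians.
Total weight W = 573; half = 286.5.
x-coordinate, sorted with cumulative weight:
  x=0 (N6, w=8) cum 8
  x=0 (N7, w=125) cum 133
  x=1 (N8, w=10) cum 143
  x=4 (N4, w=90) cum 233
  x=6 (N3, w=120) cum 353  ← median
  x=8 (N1, w=90) cum 443
  x=8 (N2, w=100) cum 543
  x=10 (N5, w=30) cum 573
⇒ x* = 6
y-coordinate, sorted with cumulative weight:
  y=0 (N4, w=90) cum 90
  y=0 (N6, w=8) cum 98
  y=2 (N3, w=120) cum 218
  y=2 (N7, w=125) cum 343  ← median
  y=3 (N1, w=90) cum 433
  y=4 (N2, w=100) cum 533
  y=5 (N8, w=10) cum 543
  y=8 (N5, w=30) cum 573
⇒ y* = 2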